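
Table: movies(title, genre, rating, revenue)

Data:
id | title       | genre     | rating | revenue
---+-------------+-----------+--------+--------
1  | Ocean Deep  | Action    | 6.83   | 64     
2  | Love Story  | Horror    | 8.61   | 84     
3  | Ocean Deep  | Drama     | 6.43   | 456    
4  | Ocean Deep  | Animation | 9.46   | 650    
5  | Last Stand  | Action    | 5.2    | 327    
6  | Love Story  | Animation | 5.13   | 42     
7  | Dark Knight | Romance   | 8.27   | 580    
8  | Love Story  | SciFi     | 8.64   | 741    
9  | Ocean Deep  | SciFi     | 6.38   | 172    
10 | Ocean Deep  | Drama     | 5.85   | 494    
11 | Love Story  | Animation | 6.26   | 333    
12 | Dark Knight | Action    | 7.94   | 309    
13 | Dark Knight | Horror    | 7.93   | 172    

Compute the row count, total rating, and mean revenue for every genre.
SELECT genre,
       COUNT(*) as cnt,
       SUM(rating) as total_rating,
       AVG(revenue) as avg_revenue
FROM movies
GROUP BY genre

Result:
  Action: 3 records, 19.97 total rating, 233.33 avg revenue
  Animation: 3 records, 20.85 total rating, 341.67 avg revenue
  Drama: 2 records, 12.28 total rating, 475.00 avg revenue
  Horror: 2 records, 16.54 total rating, 128.00 avg revenue
  Romance: 1 records, 8.27 total rating, 580.00 avg revenue
  SciFi: 2 records, 15.02 total rating, 456.50 avg revenue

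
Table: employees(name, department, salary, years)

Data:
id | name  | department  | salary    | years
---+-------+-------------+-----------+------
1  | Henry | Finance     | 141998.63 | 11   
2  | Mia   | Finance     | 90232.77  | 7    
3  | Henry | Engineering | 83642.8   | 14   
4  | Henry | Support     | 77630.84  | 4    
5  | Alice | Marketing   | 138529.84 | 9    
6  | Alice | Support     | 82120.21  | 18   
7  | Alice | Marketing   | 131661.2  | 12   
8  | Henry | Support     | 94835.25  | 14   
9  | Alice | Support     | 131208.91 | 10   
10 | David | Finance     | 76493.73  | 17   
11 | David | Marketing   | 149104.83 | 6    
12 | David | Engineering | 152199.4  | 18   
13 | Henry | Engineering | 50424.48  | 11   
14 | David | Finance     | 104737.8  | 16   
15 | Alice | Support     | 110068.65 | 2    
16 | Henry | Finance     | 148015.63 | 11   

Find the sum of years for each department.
SELECT department, SUM(years) as result
FROM employees
GROUP BY department

Result:
  Engineering: 43
  Finance: 62
  Marketing: 27
  Support: 48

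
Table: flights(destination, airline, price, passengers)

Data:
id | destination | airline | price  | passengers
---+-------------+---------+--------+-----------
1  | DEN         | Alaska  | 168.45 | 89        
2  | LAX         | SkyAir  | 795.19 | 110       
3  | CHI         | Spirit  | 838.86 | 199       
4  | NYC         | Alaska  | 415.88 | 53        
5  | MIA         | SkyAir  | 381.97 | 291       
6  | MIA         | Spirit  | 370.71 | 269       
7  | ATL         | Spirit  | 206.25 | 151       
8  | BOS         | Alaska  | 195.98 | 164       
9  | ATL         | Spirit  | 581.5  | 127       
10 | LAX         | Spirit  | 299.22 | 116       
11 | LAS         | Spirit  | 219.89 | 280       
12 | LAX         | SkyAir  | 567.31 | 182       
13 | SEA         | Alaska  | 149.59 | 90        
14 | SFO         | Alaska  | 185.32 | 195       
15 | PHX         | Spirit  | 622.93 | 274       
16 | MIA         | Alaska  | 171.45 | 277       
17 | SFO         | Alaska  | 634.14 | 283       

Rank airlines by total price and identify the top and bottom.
SELECT airline, SUM(price)
FROM flights
GROUP BY airline
ORDER BY SUM(price)

All groups:
  SkyAir: 1744.47
  Alaska: 1920.81
  Spirit: 3139.36

Highest: Spirit (3139.36)
Lowest: SkyAir (1744.47)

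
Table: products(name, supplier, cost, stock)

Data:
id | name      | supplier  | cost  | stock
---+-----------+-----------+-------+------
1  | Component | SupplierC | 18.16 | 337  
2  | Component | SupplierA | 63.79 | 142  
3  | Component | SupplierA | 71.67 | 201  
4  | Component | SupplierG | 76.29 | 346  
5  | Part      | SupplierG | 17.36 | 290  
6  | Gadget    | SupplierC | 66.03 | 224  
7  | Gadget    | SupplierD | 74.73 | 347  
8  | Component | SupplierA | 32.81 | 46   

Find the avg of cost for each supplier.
SELECT supplier, AVG(cost) as result
FROM products
GROUP BY supplier

Result:
  SupplierA: 56.09
  SupplierC: 42.10
  SupplierD: 74.73
  SupplierG: 46.83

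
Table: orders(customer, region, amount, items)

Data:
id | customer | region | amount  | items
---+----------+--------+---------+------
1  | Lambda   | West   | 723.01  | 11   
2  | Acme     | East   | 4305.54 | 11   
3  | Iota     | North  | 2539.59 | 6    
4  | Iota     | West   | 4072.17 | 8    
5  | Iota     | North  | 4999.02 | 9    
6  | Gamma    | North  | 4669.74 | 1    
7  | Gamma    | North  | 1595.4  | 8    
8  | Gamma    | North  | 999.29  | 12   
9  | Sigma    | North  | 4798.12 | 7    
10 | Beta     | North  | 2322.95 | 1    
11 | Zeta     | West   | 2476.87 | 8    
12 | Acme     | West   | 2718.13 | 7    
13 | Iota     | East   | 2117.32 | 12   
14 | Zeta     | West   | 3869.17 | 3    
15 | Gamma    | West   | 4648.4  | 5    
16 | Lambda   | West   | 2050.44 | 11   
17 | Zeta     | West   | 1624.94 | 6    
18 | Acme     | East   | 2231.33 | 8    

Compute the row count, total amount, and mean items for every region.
SELECT region,
       COUNT(*) as cnt,
       SUM(amount) as total_amount,
       AVG(items) as avg_items
FROM orders
GROUP BY region

Result:
  East: 3 records, 8654.19 total amount, 10.33 avg items
  North: 7 records, 21924.11 total amount, 6.29 avg items
  West: 8 records, 22183.13 total amount, 7.38 avg items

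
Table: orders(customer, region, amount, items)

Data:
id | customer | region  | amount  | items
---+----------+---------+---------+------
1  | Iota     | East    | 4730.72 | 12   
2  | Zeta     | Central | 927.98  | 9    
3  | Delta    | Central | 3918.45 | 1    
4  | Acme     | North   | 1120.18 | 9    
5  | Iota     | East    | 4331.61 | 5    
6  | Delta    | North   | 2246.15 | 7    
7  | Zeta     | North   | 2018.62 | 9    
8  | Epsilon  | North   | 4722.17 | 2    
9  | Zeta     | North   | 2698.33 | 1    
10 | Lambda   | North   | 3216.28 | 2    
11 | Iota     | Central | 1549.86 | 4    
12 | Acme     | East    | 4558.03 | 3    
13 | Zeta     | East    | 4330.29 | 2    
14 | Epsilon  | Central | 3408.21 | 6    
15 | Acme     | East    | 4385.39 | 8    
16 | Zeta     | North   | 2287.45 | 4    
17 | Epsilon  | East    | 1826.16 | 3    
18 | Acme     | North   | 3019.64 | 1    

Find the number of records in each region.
SELECT region, COUNT(*) as count
FROM orders
GROUP BY region

Result:
  Central: 4
  East: 6
  North: 8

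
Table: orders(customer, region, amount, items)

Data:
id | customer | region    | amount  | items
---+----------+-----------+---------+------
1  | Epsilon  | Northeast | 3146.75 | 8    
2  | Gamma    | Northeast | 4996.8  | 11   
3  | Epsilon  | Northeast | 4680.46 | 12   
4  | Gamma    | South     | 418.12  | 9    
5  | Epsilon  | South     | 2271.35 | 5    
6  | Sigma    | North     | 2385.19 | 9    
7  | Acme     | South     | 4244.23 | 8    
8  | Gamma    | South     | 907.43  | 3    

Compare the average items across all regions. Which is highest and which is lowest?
SELECT region, AVG(items)
FROM orders
GROUP BY region
ORDER BY AVG(items)

All groups:
  South: 6.25
  North: 9.00
  Northeast: 10.33

Highest: Northeast (10.33)
Lowest: South (6.25)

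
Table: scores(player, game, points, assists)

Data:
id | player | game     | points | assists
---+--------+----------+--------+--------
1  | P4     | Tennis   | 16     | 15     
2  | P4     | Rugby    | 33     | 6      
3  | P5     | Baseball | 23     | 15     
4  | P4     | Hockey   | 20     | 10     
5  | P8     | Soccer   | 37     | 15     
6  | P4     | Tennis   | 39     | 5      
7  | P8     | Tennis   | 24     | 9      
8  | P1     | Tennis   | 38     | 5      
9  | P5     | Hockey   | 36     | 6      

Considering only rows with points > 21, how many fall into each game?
SELECT game, COUNT(*)
FROM scores
WHERE points > 21
GROUP BY game

Note: WHERE filters rows before grouping.

Result:
  Baseball: 1
  Hockey: 1
  Rugby: 1
  Soccer: 1
  Tennis: 3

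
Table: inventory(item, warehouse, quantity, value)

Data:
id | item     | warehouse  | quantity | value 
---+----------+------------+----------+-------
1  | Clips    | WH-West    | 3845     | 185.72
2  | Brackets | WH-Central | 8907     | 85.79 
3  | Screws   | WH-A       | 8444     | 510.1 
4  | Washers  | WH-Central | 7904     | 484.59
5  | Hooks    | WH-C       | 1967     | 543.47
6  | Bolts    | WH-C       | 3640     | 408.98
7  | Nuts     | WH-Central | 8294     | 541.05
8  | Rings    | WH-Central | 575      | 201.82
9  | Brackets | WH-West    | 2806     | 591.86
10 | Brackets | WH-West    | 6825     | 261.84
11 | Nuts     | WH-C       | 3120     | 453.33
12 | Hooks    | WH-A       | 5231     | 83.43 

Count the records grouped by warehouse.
SELECT warehouse, COUNT(*) as count
FROM inventory
GROUP BY warehouse

Result:
  WH-A: 2
  WH-C: 3
  WH-Central: 4
  WH-West: 3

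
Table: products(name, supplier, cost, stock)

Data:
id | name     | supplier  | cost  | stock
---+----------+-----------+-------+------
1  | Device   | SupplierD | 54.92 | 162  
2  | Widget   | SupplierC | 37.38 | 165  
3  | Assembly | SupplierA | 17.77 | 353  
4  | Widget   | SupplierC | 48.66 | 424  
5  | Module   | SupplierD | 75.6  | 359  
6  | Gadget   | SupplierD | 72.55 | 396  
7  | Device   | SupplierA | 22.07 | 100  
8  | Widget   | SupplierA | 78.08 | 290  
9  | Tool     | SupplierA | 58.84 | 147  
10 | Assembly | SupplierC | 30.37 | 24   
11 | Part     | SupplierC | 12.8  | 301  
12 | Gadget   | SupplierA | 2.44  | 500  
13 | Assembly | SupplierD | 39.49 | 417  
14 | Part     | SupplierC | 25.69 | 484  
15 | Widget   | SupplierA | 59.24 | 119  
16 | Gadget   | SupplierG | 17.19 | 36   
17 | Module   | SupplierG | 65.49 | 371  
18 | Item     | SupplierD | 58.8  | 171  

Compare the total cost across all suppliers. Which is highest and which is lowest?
SELECT supplier, SUM(cost)
FROM products
GROUP BY supplier
ORDER BY SUM(cost)

All groups:
  SupplierG: 82.68
  SupplierC: 154.90
  SupplierA: 238.44
  SupplierD: 301.36

Highest: SupplierD (301.36)
Lowest: SupplierG (82.68)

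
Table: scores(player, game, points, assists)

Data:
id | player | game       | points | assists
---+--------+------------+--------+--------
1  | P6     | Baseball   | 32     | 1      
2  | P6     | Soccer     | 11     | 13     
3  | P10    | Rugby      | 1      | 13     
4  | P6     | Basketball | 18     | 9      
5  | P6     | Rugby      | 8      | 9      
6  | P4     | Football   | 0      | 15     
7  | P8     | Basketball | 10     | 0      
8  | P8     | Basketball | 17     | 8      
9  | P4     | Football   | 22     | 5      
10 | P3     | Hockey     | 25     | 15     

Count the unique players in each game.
SELECT game, COUNT(DISTINCT player)
FROM scores
GROUP BY game

Result:
  Baseball: 1 distinct
  Basketball: 2 distinct
  Football: 1 distinct
  Hockey: 1 distinct
  Rugby: 2 distinct
  Soccer: 1 distinct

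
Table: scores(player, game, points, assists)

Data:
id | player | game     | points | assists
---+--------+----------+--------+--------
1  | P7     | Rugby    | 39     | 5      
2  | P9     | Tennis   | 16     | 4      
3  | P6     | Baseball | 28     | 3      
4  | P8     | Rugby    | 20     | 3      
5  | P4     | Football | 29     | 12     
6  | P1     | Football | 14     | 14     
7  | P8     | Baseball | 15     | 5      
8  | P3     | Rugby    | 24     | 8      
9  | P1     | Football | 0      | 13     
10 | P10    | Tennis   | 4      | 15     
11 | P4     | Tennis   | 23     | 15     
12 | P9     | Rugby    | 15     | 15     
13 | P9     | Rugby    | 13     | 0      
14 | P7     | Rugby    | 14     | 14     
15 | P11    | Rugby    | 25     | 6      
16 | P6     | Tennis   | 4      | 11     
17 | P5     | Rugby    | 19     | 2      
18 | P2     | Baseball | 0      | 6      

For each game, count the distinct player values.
SELECT game, COUNT(DISTINCT player)
FROM scores
GROUP BY game

Result:
  Baseball: 3 distinct
  Football: 2 distinct
  Rugby: 6 distinct
  Tennis: 4 distinct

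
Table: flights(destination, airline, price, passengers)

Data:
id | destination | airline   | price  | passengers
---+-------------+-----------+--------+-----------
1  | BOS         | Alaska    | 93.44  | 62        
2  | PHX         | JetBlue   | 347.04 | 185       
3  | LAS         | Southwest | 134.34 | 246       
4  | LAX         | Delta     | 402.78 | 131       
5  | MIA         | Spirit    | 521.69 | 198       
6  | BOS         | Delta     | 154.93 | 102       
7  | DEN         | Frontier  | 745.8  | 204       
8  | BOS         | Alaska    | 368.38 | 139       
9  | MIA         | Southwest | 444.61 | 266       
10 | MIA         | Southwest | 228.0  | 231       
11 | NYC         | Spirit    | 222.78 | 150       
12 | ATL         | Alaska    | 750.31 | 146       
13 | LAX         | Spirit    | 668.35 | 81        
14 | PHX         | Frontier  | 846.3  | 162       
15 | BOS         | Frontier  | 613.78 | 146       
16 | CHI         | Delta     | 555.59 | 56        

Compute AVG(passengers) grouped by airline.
SELECT airline, AVG(passengers) as result
FROM flights
GROUP BY airline

Result:
  Alaska: 115.67
  Delta: 96.33
  Frontier: 170.67
  JetBlue: 185.00
  Southwest: 247.67
  Spirit: 143.00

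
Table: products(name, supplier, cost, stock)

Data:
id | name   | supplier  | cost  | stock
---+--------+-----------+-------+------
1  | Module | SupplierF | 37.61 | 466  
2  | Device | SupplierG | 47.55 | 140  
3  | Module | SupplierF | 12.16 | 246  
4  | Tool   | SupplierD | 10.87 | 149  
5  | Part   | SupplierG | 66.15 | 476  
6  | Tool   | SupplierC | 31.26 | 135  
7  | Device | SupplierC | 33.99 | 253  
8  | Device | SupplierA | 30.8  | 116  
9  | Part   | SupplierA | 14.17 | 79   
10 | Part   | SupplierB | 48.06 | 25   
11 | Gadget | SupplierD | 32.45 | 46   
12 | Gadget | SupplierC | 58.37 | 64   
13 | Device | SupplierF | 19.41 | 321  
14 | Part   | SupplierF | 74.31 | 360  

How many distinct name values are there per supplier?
SELECT supplier, COUNT(DISTINCT name)
FROM products
GROUP BY supplier

Result:
  SupplierA: 2 distinct
  SupplierB: 1 distinct
  SupplierC: 3 distinct
  SupplierD: 2 distinct
  SupplierF: 3 distinct
  SupplierG: 2 distinct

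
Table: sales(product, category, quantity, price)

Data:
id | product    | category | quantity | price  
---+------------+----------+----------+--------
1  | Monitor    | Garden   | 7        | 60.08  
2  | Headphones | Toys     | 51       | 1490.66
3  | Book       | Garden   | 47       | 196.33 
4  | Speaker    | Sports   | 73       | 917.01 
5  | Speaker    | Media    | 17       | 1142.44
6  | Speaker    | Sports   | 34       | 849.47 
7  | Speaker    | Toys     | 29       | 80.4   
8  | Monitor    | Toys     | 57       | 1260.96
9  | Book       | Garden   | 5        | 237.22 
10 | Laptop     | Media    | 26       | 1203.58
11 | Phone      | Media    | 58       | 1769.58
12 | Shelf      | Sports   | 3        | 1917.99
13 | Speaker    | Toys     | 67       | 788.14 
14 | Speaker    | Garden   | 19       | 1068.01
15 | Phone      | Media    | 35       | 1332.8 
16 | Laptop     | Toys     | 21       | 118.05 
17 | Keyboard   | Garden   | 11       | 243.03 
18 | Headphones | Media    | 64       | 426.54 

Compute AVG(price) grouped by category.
SELECT category, AVG(price) as result
FROM sales
GROUP BY category

Result:
  Garden: 360.93
  Media: 1174.99
  Sports: 1228.16
  Toys: 747.64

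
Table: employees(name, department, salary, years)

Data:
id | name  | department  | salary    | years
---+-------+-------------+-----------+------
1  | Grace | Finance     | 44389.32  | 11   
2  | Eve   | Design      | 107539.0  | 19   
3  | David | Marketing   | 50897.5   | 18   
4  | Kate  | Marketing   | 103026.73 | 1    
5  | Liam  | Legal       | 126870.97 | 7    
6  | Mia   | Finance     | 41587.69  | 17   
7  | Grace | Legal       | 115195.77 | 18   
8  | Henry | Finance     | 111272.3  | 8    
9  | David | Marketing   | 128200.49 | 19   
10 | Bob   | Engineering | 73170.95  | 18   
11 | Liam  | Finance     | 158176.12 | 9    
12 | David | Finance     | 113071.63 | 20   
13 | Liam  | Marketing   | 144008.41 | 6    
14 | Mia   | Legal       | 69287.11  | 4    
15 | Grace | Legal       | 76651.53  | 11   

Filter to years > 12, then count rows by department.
SELECT department, COUNT(*)
FROM employees
WHERE years > 12
GROUP BY department

Note: WHERE filters rows before grouping.

Result:
  Design: 1
  Engineering: 1
  Finance: 2
  Legal: 1
  Marketing: 2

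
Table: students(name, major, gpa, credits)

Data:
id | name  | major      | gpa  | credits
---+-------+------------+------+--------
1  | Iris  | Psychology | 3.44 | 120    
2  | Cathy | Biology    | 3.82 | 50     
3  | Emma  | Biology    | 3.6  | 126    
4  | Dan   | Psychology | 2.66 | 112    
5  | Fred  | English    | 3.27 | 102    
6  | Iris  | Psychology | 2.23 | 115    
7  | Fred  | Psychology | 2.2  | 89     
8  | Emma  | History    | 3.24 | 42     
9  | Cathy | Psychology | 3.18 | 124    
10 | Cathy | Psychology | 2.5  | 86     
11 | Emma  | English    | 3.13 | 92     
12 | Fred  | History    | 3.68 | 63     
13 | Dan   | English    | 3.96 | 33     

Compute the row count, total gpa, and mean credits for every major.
SELECT major,
       COUNT(*) as cnt,
       SUM(gpa) as total_gpa,
       AVG(credits) as avg_credits
FROM students
GROUP BY major

Result:
  Biology: 2 records, 7.42 total gpa, 88.00 avg credits
  English: 3 records, 10.36 total gpa, 75.67 avg credits
  History: 2 records, 6.92 total gpa, 52.50 avg credits
  Psychology: 6 records, 16.21 total gpa, 107.67 avg credits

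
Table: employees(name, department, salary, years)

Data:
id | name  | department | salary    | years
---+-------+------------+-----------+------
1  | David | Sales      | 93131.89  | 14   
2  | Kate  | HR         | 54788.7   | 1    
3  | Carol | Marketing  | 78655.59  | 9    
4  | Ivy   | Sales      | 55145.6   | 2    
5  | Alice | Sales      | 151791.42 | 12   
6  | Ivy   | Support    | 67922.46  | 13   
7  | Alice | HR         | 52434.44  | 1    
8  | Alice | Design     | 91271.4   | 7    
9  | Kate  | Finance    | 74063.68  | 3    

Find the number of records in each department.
SELECT department, COUNT(*) as count
FROM employees
GROUP BY department

Result:
  Design: 1
  Finance: 1
  HR: 2
  Marketing: 1
  Sales: 3
  Support: 1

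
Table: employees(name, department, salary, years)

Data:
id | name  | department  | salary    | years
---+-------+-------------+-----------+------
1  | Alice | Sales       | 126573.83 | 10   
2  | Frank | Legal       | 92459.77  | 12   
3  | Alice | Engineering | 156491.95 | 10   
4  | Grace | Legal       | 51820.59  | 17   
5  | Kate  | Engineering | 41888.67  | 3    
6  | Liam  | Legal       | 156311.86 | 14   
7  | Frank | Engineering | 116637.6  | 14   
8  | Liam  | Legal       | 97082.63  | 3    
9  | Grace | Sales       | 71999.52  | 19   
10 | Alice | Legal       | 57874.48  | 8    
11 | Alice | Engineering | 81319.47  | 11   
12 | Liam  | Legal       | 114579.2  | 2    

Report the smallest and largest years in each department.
SELECT department, MIN(years), MAX(years)
FROM employees
GROUP BY department

Result:
  Engineering: min=3, max=14
  Legal: min=2, max=17
  Sales: min=10, max=19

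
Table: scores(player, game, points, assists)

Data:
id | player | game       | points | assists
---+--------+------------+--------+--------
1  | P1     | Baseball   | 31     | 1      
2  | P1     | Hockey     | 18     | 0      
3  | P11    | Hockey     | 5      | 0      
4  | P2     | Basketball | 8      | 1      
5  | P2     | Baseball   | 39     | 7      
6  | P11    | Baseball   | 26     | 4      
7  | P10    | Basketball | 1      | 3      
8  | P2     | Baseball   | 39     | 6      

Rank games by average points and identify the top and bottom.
SELECT game, AVG(points)
FROM scores
GROUP BY game
ORDER BY AVG(points)

All groups:
  Basketball: 4.50
  Hockey: 11.50
  Baseball: 33.75

Highest: Baseball (33.75)
Lowest: Basketball (4.50)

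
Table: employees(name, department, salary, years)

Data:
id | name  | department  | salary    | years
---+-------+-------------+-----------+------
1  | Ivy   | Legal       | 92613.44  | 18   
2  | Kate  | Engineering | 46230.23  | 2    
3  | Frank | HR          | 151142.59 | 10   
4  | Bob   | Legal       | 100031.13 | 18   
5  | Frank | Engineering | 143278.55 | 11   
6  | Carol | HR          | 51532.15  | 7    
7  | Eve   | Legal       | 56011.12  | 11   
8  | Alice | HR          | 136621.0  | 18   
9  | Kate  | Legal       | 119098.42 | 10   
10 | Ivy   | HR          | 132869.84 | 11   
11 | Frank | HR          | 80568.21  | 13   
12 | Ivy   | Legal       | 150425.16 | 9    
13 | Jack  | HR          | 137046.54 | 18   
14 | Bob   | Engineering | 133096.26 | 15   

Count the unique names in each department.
SELECT department, COUNT(DISTINCT name)
FROM employees
GROUP BY department

Result:
  Engineering: 3 distinct
  HR: 5 distinct
  Legal: 4 distinct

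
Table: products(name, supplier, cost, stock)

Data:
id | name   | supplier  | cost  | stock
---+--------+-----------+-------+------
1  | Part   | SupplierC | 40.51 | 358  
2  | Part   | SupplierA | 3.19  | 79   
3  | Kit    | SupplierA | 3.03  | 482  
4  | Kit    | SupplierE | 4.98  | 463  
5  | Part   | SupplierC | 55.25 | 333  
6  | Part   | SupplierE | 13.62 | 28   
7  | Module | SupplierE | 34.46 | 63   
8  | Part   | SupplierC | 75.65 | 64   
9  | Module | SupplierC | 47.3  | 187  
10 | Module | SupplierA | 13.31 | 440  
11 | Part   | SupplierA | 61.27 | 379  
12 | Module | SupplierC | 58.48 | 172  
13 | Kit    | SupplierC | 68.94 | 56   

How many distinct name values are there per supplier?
SELECT supplier, COUNT(DISTINCT name)
FROM products
GROUP BY supplier

Result:
  SupplierA: 3 distinct
  SupplierC: 3 distinct
  SupplierE: 3 distinct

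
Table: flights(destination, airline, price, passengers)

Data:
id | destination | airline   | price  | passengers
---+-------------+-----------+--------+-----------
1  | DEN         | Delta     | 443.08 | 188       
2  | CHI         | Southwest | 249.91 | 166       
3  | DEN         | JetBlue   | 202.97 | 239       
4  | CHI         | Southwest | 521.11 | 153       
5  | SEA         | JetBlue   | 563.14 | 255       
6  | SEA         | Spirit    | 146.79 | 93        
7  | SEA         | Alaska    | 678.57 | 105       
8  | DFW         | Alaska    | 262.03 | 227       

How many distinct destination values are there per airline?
SELECT airline, COUNT(DISTINCT destination)
FROM flights
GROUP BY airline

Result:
  Alaska: 2 distinct
  Delta: 1 distinct
  JetBlue: 2 distinct
  Southwest: 1 distinct
  Spirit: 1 distinct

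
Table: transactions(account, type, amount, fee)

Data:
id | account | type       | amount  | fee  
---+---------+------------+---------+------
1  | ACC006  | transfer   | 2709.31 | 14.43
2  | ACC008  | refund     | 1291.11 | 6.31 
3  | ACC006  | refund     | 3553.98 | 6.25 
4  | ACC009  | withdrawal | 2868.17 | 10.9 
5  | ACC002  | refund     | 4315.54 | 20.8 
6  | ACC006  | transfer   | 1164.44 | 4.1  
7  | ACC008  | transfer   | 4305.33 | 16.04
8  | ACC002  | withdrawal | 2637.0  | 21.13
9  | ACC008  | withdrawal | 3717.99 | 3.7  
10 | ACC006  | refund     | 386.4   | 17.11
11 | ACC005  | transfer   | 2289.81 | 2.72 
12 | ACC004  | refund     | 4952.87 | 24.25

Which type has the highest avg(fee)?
SELECT type, AVG(fee) as val
FROM transactions
GROUP BY type
ORDER BY val DESC
LIMIT 1

Result: refund with avg(fee) = 14.94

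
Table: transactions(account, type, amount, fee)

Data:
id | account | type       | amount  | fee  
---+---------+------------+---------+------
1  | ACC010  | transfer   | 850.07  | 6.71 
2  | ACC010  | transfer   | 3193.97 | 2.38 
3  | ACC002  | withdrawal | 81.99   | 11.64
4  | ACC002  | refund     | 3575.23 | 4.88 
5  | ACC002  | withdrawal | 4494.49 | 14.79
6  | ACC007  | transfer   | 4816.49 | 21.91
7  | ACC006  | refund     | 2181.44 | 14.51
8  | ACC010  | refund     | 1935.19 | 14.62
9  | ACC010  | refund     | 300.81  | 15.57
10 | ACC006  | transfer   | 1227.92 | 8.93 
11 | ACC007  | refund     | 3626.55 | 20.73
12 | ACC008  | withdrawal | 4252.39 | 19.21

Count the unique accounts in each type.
SELECT type, COUNT(DISTINCT account)
FROM transactions
GROUP BY type

Result:
  refund: 4 distinct
  transfer: 3 distinct
  withdrawal: 2 distinct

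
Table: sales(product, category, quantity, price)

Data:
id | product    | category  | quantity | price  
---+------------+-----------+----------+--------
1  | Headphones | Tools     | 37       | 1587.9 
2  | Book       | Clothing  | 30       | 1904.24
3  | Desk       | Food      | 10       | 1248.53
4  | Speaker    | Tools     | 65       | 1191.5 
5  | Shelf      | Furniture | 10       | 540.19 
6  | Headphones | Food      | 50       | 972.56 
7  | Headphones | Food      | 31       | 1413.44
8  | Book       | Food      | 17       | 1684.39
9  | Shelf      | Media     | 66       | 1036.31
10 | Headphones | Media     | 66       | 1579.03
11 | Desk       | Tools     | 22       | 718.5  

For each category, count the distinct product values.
SELECT category, COUNT(DISTINCT product)
FROM sales
GROUP BY category

Result:
  Clothing: 1 distinct
  Food: 3 distinct
  Furniture: 1 distinct
  Media: 2 distinct
  Tools: 3 distinct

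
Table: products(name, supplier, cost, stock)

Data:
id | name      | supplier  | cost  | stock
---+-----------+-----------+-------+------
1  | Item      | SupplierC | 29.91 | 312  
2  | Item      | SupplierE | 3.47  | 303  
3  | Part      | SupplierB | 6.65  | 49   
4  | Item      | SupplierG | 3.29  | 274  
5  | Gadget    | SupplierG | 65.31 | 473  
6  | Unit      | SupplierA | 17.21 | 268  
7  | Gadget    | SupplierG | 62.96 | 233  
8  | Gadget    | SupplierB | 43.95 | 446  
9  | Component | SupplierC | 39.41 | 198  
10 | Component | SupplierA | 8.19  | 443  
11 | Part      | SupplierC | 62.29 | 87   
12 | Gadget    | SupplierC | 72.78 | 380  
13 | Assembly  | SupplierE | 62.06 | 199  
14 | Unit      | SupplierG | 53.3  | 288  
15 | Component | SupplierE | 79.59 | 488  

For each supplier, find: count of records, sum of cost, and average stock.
SELECT supplier,
       COUNT(*) as cnt,
       SUM(cost) as total_cost,
       AVG(stock) as avg_stock
FROM products
GROUP BY supplier

Result:
  SupplierA: 2 records, 25.40 total cost, 355.50 avg stock
  SupplierB: 2 records, 50.60 total cost, 247.50 avg stock
  SupplierC: 4 records, 204.39 total cost, 244.25 avg stock
  SupplierE: 3 records, 145.12 total cost, 330.00 avg stock
  SupplierG: 4 records, 184.86 total cost, 317.00 avg stock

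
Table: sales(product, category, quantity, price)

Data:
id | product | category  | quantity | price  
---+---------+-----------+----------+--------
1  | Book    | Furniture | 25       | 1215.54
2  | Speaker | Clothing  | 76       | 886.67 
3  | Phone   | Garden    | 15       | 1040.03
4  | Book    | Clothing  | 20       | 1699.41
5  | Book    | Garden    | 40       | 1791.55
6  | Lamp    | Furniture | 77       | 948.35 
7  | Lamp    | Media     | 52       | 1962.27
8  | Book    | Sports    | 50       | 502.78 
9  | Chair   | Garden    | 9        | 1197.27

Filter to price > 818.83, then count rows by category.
SELECT category, COUNT(*)
FROM sales
WHERE price > 818.83
GROUP BY category

Note: WHERE filters rows before grouping.

Result:
  Clothing: 2
  Furniture: 2
  Garden: 3
  Media: 1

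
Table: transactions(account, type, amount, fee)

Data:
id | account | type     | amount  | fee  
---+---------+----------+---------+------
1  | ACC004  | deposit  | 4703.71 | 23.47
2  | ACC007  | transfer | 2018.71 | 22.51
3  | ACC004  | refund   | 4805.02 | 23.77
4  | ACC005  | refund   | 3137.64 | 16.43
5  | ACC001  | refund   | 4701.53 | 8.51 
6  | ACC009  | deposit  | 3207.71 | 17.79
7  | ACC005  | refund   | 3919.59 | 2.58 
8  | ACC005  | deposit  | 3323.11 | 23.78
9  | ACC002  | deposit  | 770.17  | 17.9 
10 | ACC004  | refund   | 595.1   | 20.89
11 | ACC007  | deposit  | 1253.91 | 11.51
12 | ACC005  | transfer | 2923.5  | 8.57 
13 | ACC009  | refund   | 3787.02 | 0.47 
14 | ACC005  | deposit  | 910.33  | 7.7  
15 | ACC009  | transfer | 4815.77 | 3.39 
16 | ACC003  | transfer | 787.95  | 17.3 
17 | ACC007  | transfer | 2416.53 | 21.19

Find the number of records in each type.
SELECT type, COUNT(*) as count
FROM transactions
GROUP BY type

Result:
  deposit: 6
  refund: 6
  transfer: 5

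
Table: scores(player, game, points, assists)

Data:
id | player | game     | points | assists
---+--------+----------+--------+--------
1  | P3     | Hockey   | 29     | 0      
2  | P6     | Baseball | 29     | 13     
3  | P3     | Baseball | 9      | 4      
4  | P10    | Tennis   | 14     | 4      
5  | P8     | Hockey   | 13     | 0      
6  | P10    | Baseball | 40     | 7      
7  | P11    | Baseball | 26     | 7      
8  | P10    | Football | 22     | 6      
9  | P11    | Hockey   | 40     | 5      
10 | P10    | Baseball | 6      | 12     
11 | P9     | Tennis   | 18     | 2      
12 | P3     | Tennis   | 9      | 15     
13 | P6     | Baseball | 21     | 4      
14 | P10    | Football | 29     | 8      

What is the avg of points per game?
SELECT game, AVG(points) as result
FROM scores
GROUP BY game

Result:
  Baseball: 21.83
  Football: 25.50
  Hockey: 27.33
  Tennis: 13.67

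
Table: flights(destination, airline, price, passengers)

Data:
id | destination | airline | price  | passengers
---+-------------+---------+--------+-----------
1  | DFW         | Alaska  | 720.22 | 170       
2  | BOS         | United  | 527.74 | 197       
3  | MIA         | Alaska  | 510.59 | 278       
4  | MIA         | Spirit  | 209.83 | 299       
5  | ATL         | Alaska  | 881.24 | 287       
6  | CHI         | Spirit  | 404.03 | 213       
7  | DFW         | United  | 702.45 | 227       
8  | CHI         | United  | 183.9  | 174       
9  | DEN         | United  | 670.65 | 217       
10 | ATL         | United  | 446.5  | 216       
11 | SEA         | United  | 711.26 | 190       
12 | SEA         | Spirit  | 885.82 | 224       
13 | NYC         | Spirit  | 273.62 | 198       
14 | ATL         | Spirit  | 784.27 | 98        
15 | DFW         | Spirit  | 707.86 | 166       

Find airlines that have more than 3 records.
SELECT airline, COUNT(*) as cnt
FROM flights
GROUP BY airline
HAVING COUNT(*) > 3

Result:
  Spirit: 6
  United: 6

Note: HAVING filters groups after aggregation, WHERE filters rows before.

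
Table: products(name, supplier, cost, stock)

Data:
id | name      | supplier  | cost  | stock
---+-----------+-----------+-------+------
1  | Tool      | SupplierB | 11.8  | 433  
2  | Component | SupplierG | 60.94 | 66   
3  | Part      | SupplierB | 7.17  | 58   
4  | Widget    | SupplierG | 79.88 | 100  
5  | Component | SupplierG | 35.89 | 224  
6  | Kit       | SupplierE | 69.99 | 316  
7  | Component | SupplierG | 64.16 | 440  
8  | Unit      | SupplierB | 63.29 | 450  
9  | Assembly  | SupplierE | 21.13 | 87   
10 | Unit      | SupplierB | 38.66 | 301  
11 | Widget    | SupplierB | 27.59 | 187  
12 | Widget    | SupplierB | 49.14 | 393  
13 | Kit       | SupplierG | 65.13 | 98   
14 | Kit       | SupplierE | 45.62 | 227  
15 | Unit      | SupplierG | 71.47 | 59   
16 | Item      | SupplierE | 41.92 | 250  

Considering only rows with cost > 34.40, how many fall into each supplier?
SELECT supplier, COUNT(*)
FROM products
WHERE cost > 34.40
GROUP BY supplier

Note: WHERE filters rows before grouping.

Result:
  SupplierB: 3
  SupplierE: 3
  SupplierG: 6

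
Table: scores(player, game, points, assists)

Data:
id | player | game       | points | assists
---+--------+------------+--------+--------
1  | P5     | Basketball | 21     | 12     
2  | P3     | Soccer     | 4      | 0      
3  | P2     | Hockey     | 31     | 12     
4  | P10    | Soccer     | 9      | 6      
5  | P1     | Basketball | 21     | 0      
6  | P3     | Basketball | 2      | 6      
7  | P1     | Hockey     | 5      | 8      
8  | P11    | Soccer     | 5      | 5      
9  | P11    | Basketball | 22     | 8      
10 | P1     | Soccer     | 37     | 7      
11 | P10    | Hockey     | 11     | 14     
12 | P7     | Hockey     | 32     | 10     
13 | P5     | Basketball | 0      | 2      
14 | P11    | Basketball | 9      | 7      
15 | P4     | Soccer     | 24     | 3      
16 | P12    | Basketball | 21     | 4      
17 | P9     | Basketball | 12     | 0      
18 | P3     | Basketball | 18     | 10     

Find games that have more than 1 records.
SELECT game, COUNT(*) as cnt
FROM scores
GROUP BY game
HAVING COUNT(*) > 1

Result:
  Basketball: 9
  Hockey: 4
  Soccer: 5

Note: HAVING filters groups after aggregation, WHERE filters rows before.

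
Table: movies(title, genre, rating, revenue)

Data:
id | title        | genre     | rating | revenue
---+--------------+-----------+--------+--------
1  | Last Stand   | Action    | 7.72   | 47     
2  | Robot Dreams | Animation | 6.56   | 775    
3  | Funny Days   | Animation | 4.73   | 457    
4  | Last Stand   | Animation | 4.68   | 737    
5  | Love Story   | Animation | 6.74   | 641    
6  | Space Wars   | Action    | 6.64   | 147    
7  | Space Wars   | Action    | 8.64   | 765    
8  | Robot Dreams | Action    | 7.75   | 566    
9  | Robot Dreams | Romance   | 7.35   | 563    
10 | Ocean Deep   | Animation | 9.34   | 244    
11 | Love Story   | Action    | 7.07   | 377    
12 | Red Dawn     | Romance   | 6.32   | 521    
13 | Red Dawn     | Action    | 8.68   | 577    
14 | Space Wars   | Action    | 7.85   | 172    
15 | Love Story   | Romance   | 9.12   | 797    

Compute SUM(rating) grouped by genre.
SELECT genre, SUM(rating) as result
FROM movies
GROUP BY genre

Result:
  Action: 54.35
  Animation: 32.05
  Romance: 22.79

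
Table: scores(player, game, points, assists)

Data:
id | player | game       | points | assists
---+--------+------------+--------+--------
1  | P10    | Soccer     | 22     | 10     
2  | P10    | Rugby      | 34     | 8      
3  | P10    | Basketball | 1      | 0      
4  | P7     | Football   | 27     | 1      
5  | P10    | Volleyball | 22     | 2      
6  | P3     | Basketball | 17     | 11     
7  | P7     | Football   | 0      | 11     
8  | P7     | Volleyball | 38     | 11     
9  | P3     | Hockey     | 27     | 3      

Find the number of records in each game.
SELECT game, COUNT(*) as count
FROM scores
GROUP BY game

Result:
  Basketball: 2
  Football: 2
  Hockey: 1
  Rugby: 1
  Soccer: 1
  Volleyball: 2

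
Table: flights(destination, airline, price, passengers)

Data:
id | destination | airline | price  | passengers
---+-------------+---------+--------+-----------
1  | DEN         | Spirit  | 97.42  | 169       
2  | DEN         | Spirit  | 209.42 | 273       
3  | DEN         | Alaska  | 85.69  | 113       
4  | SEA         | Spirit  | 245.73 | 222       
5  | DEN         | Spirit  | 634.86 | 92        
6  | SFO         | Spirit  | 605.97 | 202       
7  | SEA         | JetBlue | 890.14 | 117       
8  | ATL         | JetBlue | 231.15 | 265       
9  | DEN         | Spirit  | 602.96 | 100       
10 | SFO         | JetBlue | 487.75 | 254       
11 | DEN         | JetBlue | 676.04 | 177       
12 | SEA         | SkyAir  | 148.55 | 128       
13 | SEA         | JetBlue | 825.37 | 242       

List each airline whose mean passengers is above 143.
SELECT airline, AVG(passengers)
FROM flights
GROUP BY airline
HAVING AVG(passengers) > 143

Result:
  JetBlue: avg=211.00
  Spirit: avg=176.33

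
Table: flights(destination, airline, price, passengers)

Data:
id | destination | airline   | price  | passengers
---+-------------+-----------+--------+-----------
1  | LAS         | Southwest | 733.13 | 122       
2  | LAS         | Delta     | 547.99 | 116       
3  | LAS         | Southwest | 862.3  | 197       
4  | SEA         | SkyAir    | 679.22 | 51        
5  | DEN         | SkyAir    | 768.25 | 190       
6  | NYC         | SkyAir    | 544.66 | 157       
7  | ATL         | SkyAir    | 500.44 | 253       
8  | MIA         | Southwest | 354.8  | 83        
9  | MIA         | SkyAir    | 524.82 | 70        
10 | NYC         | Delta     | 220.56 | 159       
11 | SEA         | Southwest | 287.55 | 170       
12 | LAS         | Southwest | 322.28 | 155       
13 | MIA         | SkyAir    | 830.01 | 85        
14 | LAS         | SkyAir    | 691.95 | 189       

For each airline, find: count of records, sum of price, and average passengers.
SELECT airline,
       COUNT(*) as cnt,
       SUM(price) as total_price,
       AVG(passengers) as avg_passengers
FROM flights
GROUP BY airline

Result:
  Delta: 2 records, 768.55 total price, 137.50 avg passengers
  SkyAir: 7 records, 4539.35 total price, 142.14 avg passengers
  Southwest: 5 records, 2560.06 total price, 145.40 avg passengers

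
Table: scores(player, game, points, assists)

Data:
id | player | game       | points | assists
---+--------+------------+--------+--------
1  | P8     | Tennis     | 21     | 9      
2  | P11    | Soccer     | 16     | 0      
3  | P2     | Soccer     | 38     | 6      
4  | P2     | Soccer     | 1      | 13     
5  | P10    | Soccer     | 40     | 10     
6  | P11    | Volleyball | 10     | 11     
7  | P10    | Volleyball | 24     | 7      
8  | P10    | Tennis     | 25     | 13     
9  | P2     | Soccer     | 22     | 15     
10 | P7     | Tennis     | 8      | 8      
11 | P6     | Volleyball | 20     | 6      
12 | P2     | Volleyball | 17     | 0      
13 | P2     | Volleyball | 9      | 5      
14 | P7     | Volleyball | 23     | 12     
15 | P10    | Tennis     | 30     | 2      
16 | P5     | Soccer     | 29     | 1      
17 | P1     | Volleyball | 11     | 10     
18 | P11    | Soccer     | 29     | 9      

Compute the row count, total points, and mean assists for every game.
SELECT game,
       COUNT(*) as cnt,
       SUM(points) as total_points,
       AVG(assists) as avg_assists
FROM scores
GROUP BY game

Result:
  Soccer: 7 records, 175 total points, 7.71 avg assists
  Tennis: 4 records, 84 total points, 8.00 avg assists
  Volleyball: 7 records, 114 total points, 7.29 avg assists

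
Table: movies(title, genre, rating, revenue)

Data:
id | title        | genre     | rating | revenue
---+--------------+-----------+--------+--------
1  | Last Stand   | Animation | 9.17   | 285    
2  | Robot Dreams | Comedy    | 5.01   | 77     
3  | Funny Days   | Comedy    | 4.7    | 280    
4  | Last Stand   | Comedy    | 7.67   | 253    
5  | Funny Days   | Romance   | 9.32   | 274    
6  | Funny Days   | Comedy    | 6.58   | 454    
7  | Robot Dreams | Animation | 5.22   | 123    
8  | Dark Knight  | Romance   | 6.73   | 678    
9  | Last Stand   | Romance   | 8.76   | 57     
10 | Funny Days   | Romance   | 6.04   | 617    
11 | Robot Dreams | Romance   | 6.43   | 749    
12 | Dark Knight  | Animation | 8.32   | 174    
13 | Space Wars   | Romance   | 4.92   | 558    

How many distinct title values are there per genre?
SELECT genre, COUNT(DISTINCT title)
FROM movies
GROUP BY genre

Result:
  Animation: 3 distinct
  Comedy: 3 distinct
  Romance: 5 distinct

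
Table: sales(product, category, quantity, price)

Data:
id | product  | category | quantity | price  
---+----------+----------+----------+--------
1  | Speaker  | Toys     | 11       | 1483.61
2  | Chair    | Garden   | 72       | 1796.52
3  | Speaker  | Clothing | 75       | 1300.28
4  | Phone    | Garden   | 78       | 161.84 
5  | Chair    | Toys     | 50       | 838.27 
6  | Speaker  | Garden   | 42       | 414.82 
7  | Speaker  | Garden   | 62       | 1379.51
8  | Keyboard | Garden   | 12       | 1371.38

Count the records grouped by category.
SELECT category, COUNT(*) as count
FROM sales
GROUP BY category

Result:
  Clothing: 1
  Garden: 5
  Toys: 2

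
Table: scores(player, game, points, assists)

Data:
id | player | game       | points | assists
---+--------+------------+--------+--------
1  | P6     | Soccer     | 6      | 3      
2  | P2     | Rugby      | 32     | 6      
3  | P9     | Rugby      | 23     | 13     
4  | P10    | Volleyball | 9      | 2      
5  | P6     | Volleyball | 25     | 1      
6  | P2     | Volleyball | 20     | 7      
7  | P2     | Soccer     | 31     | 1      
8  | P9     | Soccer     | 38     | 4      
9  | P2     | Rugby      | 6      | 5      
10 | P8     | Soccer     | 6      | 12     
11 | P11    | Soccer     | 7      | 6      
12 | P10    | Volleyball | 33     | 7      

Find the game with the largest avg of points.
SELECT game, AVG(points) as val
FROM scores
GROUP BY game
ORDER BY val DESC
LIMIT 1

Result: Volleyball with avg(points) = 21.75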